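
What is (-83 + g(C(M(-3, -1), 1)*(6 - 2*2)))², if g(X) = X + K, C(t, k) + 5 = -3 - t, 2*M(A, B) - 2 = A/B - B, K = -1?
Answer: 11236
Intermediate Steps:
M(A, B) = 1 - B/2 + A/(2*B) (M(A, B) = 1 + (A/B - B)/2 = 1 + (-B + A/B)/2 = 1 + (-B/2 + A/(2*B)) = 1 - B/2 + A/(2*B))
C(t, k) = -8 - t (C(t, k) = -5 + (-3 - t) = -8 - t)
g(X) = -1 + X (g(X) = X - 1 = -1 + X)
(-83 + g(C(M(-3, -1), 1)*(6 - 2*2)))² = (-83 + (-1 + (-8 - (-3 - 1*(-1)*(-2 - 1))/(2*(-1)))*(6 - 2*2)))² = (-83 + (-1 + (-8 - (-1)*(-3 - 1*(-1)*(-3))/2)*(6 - 4)))² = (-83 + (-1 + (-8 - (-1)*(-3 - 3)/2)*2))² = (-83 + (-1 + (-8 - (-1)*(-6)/2)*2))² = (-83 + (-1 + (-8 - 1*3)*2))² = (-83 + (-1 + (-8 - 3)*2))² = (-83 + (-1 - 11*2))² = (-83 + (-1 - 22))² = (-83 - 23)² = (-106)² = 11236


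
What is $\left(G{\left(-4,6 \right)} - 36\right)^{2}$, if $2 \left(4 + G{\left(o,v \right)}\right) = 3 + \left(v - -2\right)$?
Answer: $\frac{4761}{4} \approx 1190.3$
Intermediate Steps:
$G{\left(o,v \right)} = - \frac{3}{2} + \frac{v}{2}$ ($G{\left(o,v \right)} = -4 + \frac{3 + \left(v - -2\right)}{2} = -4 + \frac{3 + \left(v + 2\right)}{2} = -4 + \frac{3 + \left(2 + v\right)}{2} = -4 + \frac{5 + v}{2} = -4 + \left(\frac{5}{2} + \frac{v}{2}\right) = - \frac{3}{2} + \frac{v}{2}$)
$\left(G{\left(-4,6 \right)} - 36\right)^{2} = \left(\left(- \frac{3}{2} + \frac{1}{2} \cdot 6\right) - 36\right)^{2} = \left(\left(- \frac{3}{2} + 3\right) - 36\right)^{2} = \left(\frac{3}{2} - 36\right)^{2} = \left(- \frac{69}{2}\right)^{2} = \frac{4761}{4}$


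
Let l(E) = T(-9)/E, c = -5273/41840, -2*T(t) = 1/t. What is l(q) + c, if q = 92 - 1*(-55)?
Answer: -6955259/55354320 ≈ -0.12565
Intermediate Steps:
T(t) = -1/(2*t)
q = 147 (q = 92 + 55 = 147)
c = -5273/41840 (c = -5273*1/41840 = -5273/41840 ≈ -0.12603)
l(E) = 1/(18*E) (l(E) = (-½/(-9))/E = (-½*(-⅑))/E = 1/(18*E))
l(q) + c = (1/18)/147 - 5273/41840 = (1/18)*(1/147) - 5273/41840 = 1/2646 - 5273/41840 = -6955259/55354320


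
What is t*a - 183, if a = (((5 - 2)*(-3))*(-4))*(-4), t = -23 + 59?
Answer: -5367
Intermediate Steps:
t = 36
a = -144 (a = ((3*(-3))*(-4))*(-4) = -9*(-4)*(-4) = 36*(-4) = -144)
t*a - 183 = 36*(-144) - 183 = -5184 - 183 = -5367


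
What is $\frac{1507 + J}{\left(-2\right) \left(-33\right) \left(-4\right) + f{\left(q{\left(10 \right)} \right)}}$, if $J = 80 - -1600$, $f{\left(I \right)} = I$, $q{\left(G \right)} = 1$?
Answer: $- \frac{3187}{263} \approx -12.118$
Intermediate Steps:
$J = 1680$ ($J = 80 + 1600 = 1680$)
$\frac{1507 + J}{\left(-2\right) \left(-33\right) \left(-4\right) + f{\left(q{\left(10 \right)} \right)}} = \frac{1507 + 1680}{\left(-2\right) \left(-33\right) \left(-4\right) + 1} = \frac{3187}{66 \left(-4\right) + 1} = \frac{3187}{-264 + 1} = \frac{3187}{-263} = 3187 \left(- \frac{1}{263}\right) = - \frac{3187}{263}$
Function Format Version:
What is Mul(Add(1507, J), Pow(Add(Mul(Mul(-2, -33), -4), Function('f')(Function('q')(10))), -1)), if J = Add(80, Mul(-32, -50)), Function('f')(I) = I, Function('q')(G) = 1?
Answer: Rational(-3187, 263) ≈ -12.118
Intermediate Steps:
J = 1680 (J = Add(80, 1600) = 1680)
Mul(Add(1507, J), Pow(Add(Mul(Mul(-2, -33), -4), Function('f')(Function('q')(10))), -1)) = Mul(Add(1507, 1680), Pow(Add(Mul(Mul(-2, -33), -4), 1), -1)) = Mul(3187, Pow(Add(Mul(66, -4), 1), -1)) = Mul(3187, Pow(Add(-264, 1), -1)) = Mul(3187, Pow(-263, -1)) = Mul(3187, Rational(-1, 263)) = Rational(-3187, 263)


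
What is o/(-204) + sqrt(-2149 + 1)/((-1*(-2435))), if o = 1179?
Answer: -393/68 + 2*I*sqrt(537)/2435 ≈ -5.7794 + 0.019033*I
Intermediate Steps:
o/(-204) + sqrt(-2149 + 1)/((-1*(-2435))) = 1179/(-204) + sqrt(-2149 + 1)/((-1*(-2435))) = 1179*(-1/204) + sqrt(-2148)/2435 = -393/68 + (2*I*sqrt(537))*(1/2435) = -393/68 + 2*I*sqrt(537)/2435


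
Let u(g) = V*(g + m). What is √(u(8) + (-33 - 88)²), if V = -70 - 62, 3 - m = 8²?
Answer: √21637 ≈ 147.10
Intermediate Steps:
m = -61 (m = 3 - 1*8² = 3 - 1*64 = 3 - 64 = -61)
V = -132
u(g) = 8052 - 132*g (u(g) = -132*(g - 61) = -132*(-61 + g) = 8052 - 132*g)
√(u(8) + (-33 - 88)²) = √((8052 - 132*8) + (-33 - 88)²) = √((8052 - 1056) + (-121)²) = √(6996 + 14641) = √21637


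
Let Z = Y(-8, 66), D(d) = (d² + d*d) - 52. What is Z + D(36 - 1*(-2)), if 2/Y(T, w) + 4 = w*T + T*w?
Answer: 1503079/530 ≈ 2836.0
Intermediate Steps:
Y(T, w) = 2/(-4 + 2*T*w) (Y(T, w) = 2/(-4 + (w*T + T*w)) = 2/(-4 + (T*w + T*w)) = 2/(-4 + 2*T*w))
D(d) = -52 + 2*d² (D(d) = (d² + d²) - 52 = 2*d² - 52 = -52 + 2*d²)
Z = -1/530 (Z = 1/(-2 - 8*66) = 1/(-2 - 528) = 1/(-530) = -1/530 ≈ -0.0018868)
Z + D(36 - 1*(-2)) = -1/530 + (-52 + 2*(36 - 1*(-2))²) = -1/530 + (-52 + 2*(36 + 2)²) = -1/530 + (-52 + 2*38²) = -1/530 + (-52 + 2*1444) = -1/530 + (-52 + 2888) = -1/530 + 2836 = 1503079/530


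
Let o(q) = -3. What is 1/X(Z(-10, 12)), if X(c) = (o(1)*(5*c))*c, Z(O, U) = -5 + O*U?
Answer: -1/234375 ≈ -4.2667e-6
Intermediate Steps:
X(c) = -15*c² (X(c) = (-15*c)*c = -15*c²)
1/X(Z(-10, 12)) = 1/(-15*(-5 - 10*12)²) = 1/(-15*(-5 - 120)²) = 1/(-15*(-125)²) = 1/(-15*15625) = 1/(-234375) = -1/234375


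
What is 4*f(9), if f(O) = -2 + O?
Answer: 28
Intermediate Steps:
4*f(9) = 4*(-2 + 9) = 4*7 = 28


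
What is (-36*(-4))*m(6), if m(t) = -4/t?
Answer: -96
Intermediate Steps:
(-36*(-4))*m(6) = (-36*(-4))*(-4/6) = 144*(-4*⅙) = 144*(-⅔) = -96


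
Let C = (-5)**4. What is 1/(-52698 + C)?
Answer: -1/52073 ≈ -1.9204e-5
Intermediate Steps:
C = 625
1/(-52698 + C) = 1/(-52698 + 625) = 1/(-52073) = -1/52073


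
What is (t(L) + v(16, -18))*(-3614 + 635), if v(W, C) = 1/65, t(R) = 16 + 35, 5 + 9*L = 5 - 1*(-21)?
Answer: -9878364/65 ≈ -1.5197e+5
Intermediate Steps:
L = 7/3 (L = -5/9 + (5 - 1*(-21))/9 = -5/9 + (5 + 21)/9 = -5/9 + (1/9)*26 = -5/9 + 26/9 = 7/3 ≈ 2.3333)
t(R) = 51
v(W, C) = 1/65
(t(L) + v(16, -18))*(-3614 + 635) = (51 + 1/65)*(-3614 + 635) = (3316/65)*(-2979) = -9878364/65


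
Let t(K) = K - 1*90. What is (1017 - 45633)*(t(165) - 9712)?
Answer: 429964392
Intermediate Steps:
t(K) = -90 + K (t(K) = K - 90 = -90 + K)
(1017 - 45633)*(t(165) - 9712) = (1017 - 45633)*((-90 + 165) - 9712) = -44616*(75 - 9712) = -44616*(-9637) = 429964392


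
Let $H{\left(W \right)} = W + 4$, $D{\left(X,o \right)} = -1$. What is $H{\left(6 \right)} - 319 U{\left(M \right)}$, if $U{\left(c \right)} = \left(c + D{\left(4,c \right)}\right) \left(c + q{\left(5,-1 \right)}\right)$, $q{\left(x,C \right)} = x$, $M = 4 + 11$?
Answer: $-89310$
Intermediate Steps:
$M = 15$
$H{\left(W \right)} = 4 + W$
$U{\left(c \right)} = \left(-1 + c\right) \left(5 + c\right)$ ($U{\left(c \right)} = \left(c - 1\right) \left(c + 5\right) = \left(-1 + c\right) \left(5 + c\right)$)
$H{\left(6 \right)} - 319 U{\left(M \right)} = \left(4 + 6\right) - 319 \left(-5 + 15^{2} + 4 \cdot 15\right) = 10 - 319 \left(-5 + 225 + 60\right) = 10 - 89320 = -89310$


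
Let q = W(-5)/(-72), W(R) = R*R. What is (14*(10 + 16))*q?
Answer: -2275/18 ≈ -126.39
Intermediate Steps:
W(R) = R²
q = -25/72 (q = (-5)²/(-72) = 25*(-1/72) = -25/72 ≈ -0.34722)
(14*(10 + 16))*q = (14*(10 + 16))*(-25/72) = (14*26)*(-25/72) = 364*(-25/72) = -2275/18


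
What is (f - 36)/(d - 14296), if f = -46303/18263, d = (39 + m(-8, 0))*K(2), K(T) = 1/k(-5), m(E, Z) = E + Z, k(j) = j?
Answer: 3518855/1306005393 ≈ 0.0026944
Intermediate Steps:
K(T) = -⅕ (K(T) = 1/(-5) = -⅕)
d = -31/5 (d = (39 + (-8 + 0))*(-⅕) = (39 - 8)*(-⅕) = 31*(-⅕) = -31/5 ≈ -6.2000)
f = -46303/18263 (f = -46303*1/18263 = -46303/18263 ≈ -2.5353)
(f - 36)/(d - 14296) = (-46303/18263 - 36)/(-31/5 - 14296) = -703771/(18263*(-71511/5)) = -703771/18263*(-5/71511) = 3518855/1306005393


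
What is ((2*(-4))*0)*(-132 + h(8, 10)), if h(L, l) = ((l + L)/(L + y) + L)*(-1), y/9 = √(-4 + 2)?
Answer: 0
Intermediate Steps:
y = 9*I*√2 (y = 9*√(-4 + 2) = 9*√(-2) = 9*(I*√2) = 9*I*√2 ≈ 12.728*I)
h(L, l) = -L - (L + l)/(L + 9*I*√2) (h(L, l) = ((l + L)/(L + 9*I*√2) + L)*(-1) = ((L + l)/(L + 9*I*√2) + L)*(-1) = (L + (L + l)/(L + 9*I*√2))*(-1) = -L - (L + l)/(L + 9*I*√2))
((2*(-4))*0)*(-132 + h(8, 10)) = ((2*(-4))*0)*(-132 + (-1*8 - 1*10 - 1*8² - 9*I*8*√2)/(8 + 9*I*√2)) = (-8*0)*(-132 + (-8 - 10 - 1*64 - 72*I*√2)/(8 + 9*I*√2)) = 0*(-132 + (-8 - 10 - 64 - 72*I*√2)/(8 + 9*I*√2)) = 0*(-132 + (-82 - 72*I*√2)/(8 + 9*I*√2)) = 0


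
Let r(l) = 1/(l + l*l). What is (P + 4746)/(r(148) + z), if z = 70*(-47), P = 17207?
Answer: -484107556/72551079 ≈ -6.6726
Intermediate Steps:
r(l) = 1/(l + l²)
z = -3290
(P + 4746)/(r(148) + z) = (17207 + 4746)/(1/(148*(1 + 148)) - 3290) = 21953/((1/148)/149 - 3290) = 21953/((1/148)*(1/149) - 3290) = 21953/(1/22052 - 3290) = 21953/(-72551079/22052) = 21953*(-22052/72551079) = -484107556/72551079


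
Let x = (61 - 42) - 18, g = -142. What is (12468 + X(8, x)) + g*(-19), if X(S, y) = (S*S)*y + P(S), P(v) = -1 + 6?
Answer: 15235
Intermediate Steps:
P(v) = 5
x = 1 (x = 19 - 18 = 1)
X(S, y) = 5 + y*S**2 (X(S, y) = (S*S)*y + 5 = S**2*y + 5 = y*S**2 + 5 = 5 + y*S**2)
(12468 + X(8, x)) + g*(-19) = (12468 + (5 + 1*8**2)) - 142*(-19) = (12468 + (5 + 1*64)) + 2698 = (12468 + (5 + 64)) + 2698 = (12468 + 69) + 2698 = 12537 + 2698 = 15235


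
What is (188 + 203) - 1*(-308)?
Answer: 699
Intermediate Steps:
(188 + 203) - 1*(-308) = 391 + 308 = 699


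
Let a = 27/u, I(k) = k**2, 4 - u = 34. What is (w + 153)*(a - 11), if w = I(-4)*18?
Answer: -52479/10 ≈ -5247.9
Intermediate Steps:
u = -30 (u = 4 - 1*34 = 4 - 34 = -30)
a = -9/10 (a = 27/(-30) = 27*(-1/30) = -9/10 ≈ -0.90000)
w = 288 (w = (-4)**2*18 = 16*18 = 288)
(w + 153)*(a - 11) = (288 + 153)*(-9/10 - 11) = 441*(-119/10) = -52479/10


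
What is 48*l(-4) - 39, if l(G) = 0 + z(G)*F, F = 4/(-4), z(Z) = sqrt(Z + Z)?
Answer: -39 - 96*I*sqrt(2) ≈ -39.0 - 135.76*I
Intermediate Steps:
z(Z) = sqrt(2)*sqrt(Z) (z(Z) = sqrt(2*Z) = sqrt(2)*sqrt(Z))
F = -1 (F = 4*(-1/4) = -1)
l(G) = -sqrt(2)*sqrt(G) (l(G) = 0 + (sqrt(2)*sqrt(G))*(-1) = 0 - sqrt(2)*sqrt(G) = -sqrt(2)*sqrt(G))
48*l(-4) - 39 = 48*(-sqrt(2)*sqrt(-4)) - 39 = 48*(-sqrt(2)*2*I) - 39 = 48*(-2*I*sqrt(2)) - 39 = -96*I*sqrt(2) - 39 = -39 - 96*I*sqrt(2)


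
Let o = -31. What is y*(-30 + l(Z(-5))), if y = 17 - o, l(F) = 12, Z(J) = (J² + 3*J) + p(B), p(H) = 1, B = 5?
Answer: -864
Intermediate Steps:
Z(J) = 1 + J² + 3*J (Z(J) = (J² + 3*J) + 1 = 1 + J² + 3*J)
y = 48 (y = 17 - 1*(-31) = 17 + 31 = 48)
y*(-30 + l(Z(-5))) = 48*(-30 + 12) = 48*(-18) = -864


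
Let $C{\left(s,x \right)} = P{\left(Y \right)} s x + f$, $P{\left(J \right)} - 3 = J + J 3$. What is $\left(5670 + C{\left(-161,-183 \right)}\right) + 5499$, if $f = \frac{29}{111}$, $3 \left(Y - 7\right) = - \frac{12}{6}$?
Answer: $\frac{93900923}{111} \approx 8.4595 \cdot 10^{5}$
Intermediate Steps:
$Y = \frac{19}{3}$ ($Y = 7 + \frac{\left(-12\right) \frac{1}{6}}{3} = 7 + \frac{1}{3} \left(-2\right) = 7 - \frac{2}{3} = \frac{19}{3} \approx 6.3333$)
$f = \frac{29}{111}$ ($f = 29 \cdot \frac{1}{111} = \frac{29}{111} \approx 0.26126$)
$P{\left(J \right)} = 3 + 4 J$ ($P{\left(J \right)} = 3 + \left(J + J 3\right) = 3 + \left(J + 3 J\right) = 3 + 4 J$)
$C{\left(s,x \right)} = \frac{29}{111} + \frac{85 s x}{3}$ ($C{\left(s,x \right)} = \left(3 + 4 \cdot \frac{19}{3}\right) s x + \frac{29}{111} = \left(3 + \frac{76}{3}\right) s x + \frac{29}{111} = \frac{85 s}{3} x + \frac{29}{111} = \frac{85 s x}{3} + \frac{29}{111} = \frac{29}{111} + \frac{85 s x}{3}$)
$\left(5670 + C{\left(-161,-183 \right)}\right) + 5499 = \left(5670 + \left(\frac{29}{111} + \frac{85}{3} \left(-161\right) \left(-183\right)\right)\right) + 5499 = \left(5670 + \left(\frac{29}{111} + 834785\right)\right) + 5499 = \left(5670 + \frac{92661164}{111}\right) + 5499 = \frac{93290534}{111} + 5499 = \frac{93900923}{111}$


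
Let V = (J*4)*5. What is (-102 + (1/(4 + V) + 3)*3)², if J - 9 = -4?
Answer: 93489561/10816 ≈ 8643.6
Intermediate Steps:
J = 5 (J = 9 - 4 = 5)
V = 100 (V = (5*4)*5 = 20*5 = 100)
(-102 + (1/(4 + V) + 3)*3)² = (-102 + (1/(4 + 100) + 3)*3)² = (-102 + (1/104 + 3)*3)² = (-102 + (313/104)*3)² = (-102 + 939/104)² = (-9669/104)² = 93489561/10816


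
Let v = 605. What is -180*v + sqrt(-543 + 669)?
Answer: -108900 + 3*sqrt(14) ≈ -1.0889e+5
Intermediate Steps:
-180*v + sqrt(-543 + 669) = -180*605 + sqrt(-543 + 669) = -108900 + sqrt(126) = -108900 + 3*sqrt(14)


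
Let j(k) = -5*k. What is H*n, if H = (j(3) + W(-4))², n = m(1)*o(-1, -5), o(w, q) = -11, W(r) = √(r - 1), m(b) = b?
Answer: -2420 + 330*I*√5 ≈ -2420.0 + 737.9*I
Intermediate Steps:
W(r) = √(-1 + r)
n = -11 (n = 1*(-11) = -11)
H = (-15 + I*√5)² (H = (-5*3 + √(-1 - 4))² = (-15 + √(-5))² = (-15 + I*√5)² ≈ 220.0 - 67.082*I)
H*n = (15 - I*√5)²*(-11) = -11*(15 - I*√5)²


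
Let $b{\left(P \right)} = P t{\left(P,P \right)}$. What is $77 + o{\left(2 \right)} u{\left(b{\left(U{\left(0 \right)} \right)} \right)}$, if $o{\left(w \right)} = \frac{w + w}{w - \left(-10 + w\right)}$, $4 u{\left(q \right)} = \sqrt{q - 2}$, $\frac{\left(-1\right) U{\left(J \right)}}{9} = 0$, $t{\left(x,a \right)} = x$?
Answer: $77 + \frac{i \sqrt{2}}{10} \approx 77.0 + 0.14142 i$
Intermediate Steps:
$U{\left(J \right)} = 0$ ($U{\left(J \right)} = \left(-9\right) 0 = 0$)
$b{\left(P \right)} = P^{2}$ ($b{\left(P \right)} = P P = P^{2}$)
$u{\left(q \right)} = \frac{\sqrt{-2 + q}}{4}$ ($u{\left(q \right)} = \frac{\sqrt{q - 2}}{4} = \frac{\sqrt{-2 + q}}{4}$)
$o{\left(w \right)} = \frac{w}{5}$ ($o{\left(w \right)} = \frac{2 w}{10} = 2 w \frac{1}{10} = \frac{w}{5}$)
$77 + o{\left(2 \right)} u{\left(b{\left(U{\left(0 \right)} \right)} \right)} = 77 + \frac{1}{5} \cdot 2 \frac{\sqrt{-2 + 0^{2}}}{4} = 77 + \frac{2 \frac{\sqrt{-2 + 0}}{4}}{5} = 77 + \frac{2 \frac{\sqrt{-2}}{4}}{5} = 77 + \frac{2 \frac{i \sqrt{2}}{4}}{5} = 77 + \frac{i \sqrt{2}}{10}$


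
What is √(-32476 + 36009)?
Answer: √3533 ≈ 59.439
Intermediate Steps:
√(-32476 + 36009) = √3533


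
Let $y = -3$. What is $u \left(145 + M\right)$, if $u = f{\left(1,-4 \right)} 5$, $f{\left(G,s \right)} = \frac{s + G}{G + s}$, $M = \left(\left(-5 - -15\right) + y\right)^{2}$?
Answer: $970$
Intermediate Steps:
$M = 49$ ($M = \left(\left(-5 - -15\right) - 3\right)^{2} = \left(\left(-5 + 15\right) - 3\right)^{2} = \left(10 - 3\right)^{2} = 7^{2} = 49$)
$f{\left(G,s \right)} = 1$ ($f{\left(G,s \right)} = \frac{G + s}{G + s} = 1$)
$u = 5$ ($u = 1 \cdot 5 = 5$)
$u \left(145 + M\right) = 5 \left(145 + 49\right) = 5 \cdot 194 = 970$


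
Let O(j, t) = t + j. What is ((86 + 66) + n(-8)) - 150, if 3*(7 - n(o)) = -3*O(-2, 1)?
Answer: 8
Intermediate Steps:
O(j, t) = j + t
n(o) = 6 (n(o) = 7 - (-1)*(-2 + 1) = 7 - (-1)*(-1) = 7 - ⅓*3 = 7 - 1 = 6)
((86 + 66) + n(-8)) - 150 = ((86 + 66) + 6) - 150 = (152 + 6) - 150 = 158 - 150 = 8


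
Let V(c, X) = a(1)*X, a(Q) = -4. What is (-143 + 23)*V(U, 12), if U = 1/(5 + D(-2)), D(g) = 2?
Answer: 5760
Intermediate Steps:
U = 1/7 (U = 1/(5 + 2) = 1/7 ≈ 0.14286)
V(c, X) = -4*X
(-143 + 23)*V(U, 12) = (-143 + 23)*(-4*12) = -120*(-48) = 5760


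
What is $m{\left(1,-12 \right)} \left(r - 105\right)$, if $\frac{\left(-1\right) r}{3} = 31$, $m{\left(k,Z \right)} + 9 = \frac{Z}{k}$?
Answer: $4158$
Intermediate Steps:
$m{\left(k,Z \right)} = -9 + \frac{Z}{k}$
$r = -93$ ($r = \left(-3\right) 31 = -93$)
$m{\left(1,-12 \right)} \left(r - 105\right) = \left(-9 - \frac{12}{1}\right) \left(-93 - 105\right) = \left(-9 - 12\right) \left(-198\right) = \left(-21\right) \left(-198\right) = 4158$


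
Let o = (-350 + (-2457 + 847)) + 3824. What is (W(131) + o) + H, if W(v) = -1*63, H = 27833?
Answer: 29634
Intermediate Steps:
W(v) = -63
o = 1864 (o = (-350 - 1610) + 3824 = -1960 + 3824 = 1864)
(W(131) + o) + H = (-63 + 1864) + 27833 = 1801 + 27833 = 29634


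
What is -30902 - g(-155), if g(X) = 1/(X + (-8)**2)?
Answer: -2812081/91 ≈ -30902.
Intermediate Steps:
g(X) = 1/(64 + X) (g(X) = 1/(X + 64) = 1/(64 + X))
-30902 - g(-155) = -30902 - 1/(64 - 155) = -30902 - 1/(-91) = -30902 - 1*(-1/91) = -30902 + 1/91 = -2812081/91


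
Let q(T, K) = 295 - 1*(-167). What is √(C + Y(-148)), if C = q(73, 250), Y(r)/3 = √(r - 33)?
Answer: √(462 + 3*I*√181) ≈ 21.515 + 0.93799*I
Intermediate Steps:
Y(r) = 3*√(-33 + r) (Y(r) = 3*√(r - 33) = 3*√(-33 + r))
q(T, K) = 462 (q(T, K) = 295 + 167 = 462)
C = 462
√(C + Y(-148)) = √(462 + 3*√(-33 - 148)) = √(462 + 3*√(-181)) = √(462 + 3*(I*√181)) = √(462 + 3*I*√181)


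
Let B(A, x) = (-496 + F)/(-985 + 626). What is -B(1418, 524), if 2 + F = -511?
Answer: -1009/359 ≈ -2.8106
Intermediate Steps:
F = -513 (F = -2 - 511 = -513)
B(A, x) = 1009/359 (B(A, x) = (-496 - 513)/(-985 + 626) = -1009/(-359) = -1009*(-1/359) = 1009/359)
-B(1418, 524) = -1*1009/359 = -1009/359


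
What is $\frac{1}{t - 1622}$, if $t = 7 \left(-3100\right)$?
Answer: $- \frac{1}{23322} \approx -4.2878 \cdot 10^{-5}$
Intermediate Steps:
$t = -21700$
$\frac{1}{t - 1622} = \frac{1}{-21700 - 1622} = \frac{1}{-23322} = - \frac{1}{23322}$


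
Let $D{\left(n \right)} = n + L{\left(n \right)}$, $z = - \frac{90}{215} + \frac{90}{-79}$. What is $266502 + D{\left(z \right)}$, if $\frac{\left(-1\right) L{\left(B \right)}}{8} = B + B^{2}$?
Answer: $\frac{3075230674074}{11539609} \approx 2.6649 \cdot 10^{5}$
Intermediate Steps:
$L{\left(B \right)} = - 8 B - 8 B^{2}$ ($L{\left(B \right)} = - 8 \left(B + B^{2}\right) = - 8 B - 8 B^{2}$)
$z = - \frac{5292}{3397}$ ($z = \left(-90\right) \frac{1}{215} + 90 \left(- \frac{1}{79}\right) = - \frac{18}{43} - \frac{90}{79} = - \frac{5292}{3397} \approx -1.5578$)
$D{\left(n \right)} = n - 8 n \left(1 + n\right)$
$266502 + D{\left(z \right)} = 266502 - \frac{5292 \left(-7 - - \frac{42336}{3397}\right)}{3397} = 266502 - \frac{5292 \left(-7 + \frac{42336}{3397}\right)}{3397} = 266502 - \frac{98203644}{11539609} = \frac{3075230674074}{11539609}$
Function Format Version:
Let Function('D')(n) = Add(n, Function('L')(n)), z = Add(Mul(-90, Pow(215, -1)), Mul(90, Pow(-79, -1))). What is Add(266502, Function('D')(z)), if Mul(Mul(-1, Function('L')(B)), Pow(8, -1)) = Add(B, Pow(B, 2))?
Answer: Rational(3075230674074, 11539609) ≈ 2.6649e+5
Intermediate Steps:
Function('L')(B) = Add(Mul(-8, B), Mul(-8, Pow(B, 2))) (Function('L')(B) = Mul(-8, Add(B, Pow(B, 2))) = Add(Mul(-8, B), Mul(-8, Pow(B, 2))))
z = Rational(-5292, 3397) (z = Add(Mul(-90, Rational(1, 215)), Mul(90, Rational(-1, 79))) = Add(Rational(-18, 43), Rational(-90, 79)) = Rational(-5292, 3397) ≈ -1.5578)
Function('D')(n) = Add(n, Mul(-8, n, Add(1, n)))
Add(266502, Function('D')(z)) = Add(266502, Mul(Rational(-5292, 3397), Add(-7, Mul(-8, Rational(-5292, 3397))))) = Add(266502, Mul(Rational(-5292, 3397), Add(-7, Rational(42336, 3397)))) = Add(266502, Mul(Rational(-5292, 3397), Rational(18557, 3397))) = Add(266502, Rational(-98203644, 11539609)) = Rational(3075230674074, 11539609)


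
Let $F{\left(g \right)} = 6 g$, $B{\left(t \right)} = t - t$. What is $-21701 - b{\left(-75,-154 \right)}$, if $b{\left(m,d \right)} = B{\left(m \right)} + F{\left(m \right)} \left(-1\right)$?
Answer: $-22151$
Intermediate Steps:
$B{\left(t \right)} = 0$
$b{\left(m,d \right)} = - 6 m$ ($b{\left(m,d \right)} = 0 + 6 m \left(-1\right) = 0 - 6 m = - 6 m$)
$-21701 - b{\left(-75,-154 \right)} = -21701 - \left(-6\right) \left(-75\right) = -21701 - 450 = -22151$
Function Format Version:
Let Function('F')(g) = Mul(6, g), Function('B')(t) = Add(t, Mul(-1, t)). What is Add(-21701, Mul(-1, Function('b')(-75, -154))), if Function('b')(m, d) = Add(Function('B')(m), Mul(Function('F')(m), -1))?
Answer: -22151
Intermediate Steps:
Function('B')(t) = 0
Function('b')(m, d) = Mul(-6, m) (Function('b')(m, d) = Add(0, Mul(Mul(6, m), -1)) = Add(0, Mul(-6, m)) = Mul(-6, m))
Add(-21701, Mul(-1, Function('b')(-75, -154))) = Add(-21701, Mul(-1, Mul(-6, -75))) = Add(-21701, Mul(-1, 450)) = Add(-21701, -450) = -22151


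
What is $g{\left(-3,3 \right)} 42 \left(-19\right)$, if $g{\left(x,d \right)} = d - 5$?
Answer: $1596$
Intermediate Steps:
$g{\left(x,d \right)} = -5 + d$
$g{\left(-3,3 \right)} 42 \left(-19\right) = \left(-5 + 3\right) 42 \left(-19\right) = \left(-2\right) 42 \left(-19\right) = \left(-84\right) \left(-19\right) = 1596$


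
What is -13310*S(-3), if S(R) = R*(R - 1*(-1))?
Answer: -79860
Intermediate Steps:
S(R) = R*(1 + R) (S(R) = R*(R + 1) = R*(1 + R))
-13310*S(-3) = -(-39930)*(1 - 3) = -(-39930)*(-2) = -13310*6 = -79860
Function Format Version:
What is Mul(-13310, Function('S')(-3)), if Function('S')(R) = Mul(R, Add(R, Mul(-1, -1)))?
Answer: -79860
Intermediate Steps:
Function('S')(R) = Mul(R, Add(1, R)) (Function('S')(R) = Mul(R, Add(R, 1)) = Mul(R, Add(1, R)))
Mul(-13310, Function('S')(-3)) = Mul(-13310, Mul(-3, Add(1, -3))) = Mul(-13310, Mul(-3, -2)) = Mul(-13310, 6) = -79860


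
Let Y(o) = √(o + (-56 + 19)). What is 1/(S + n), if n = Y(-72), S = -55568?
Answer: -55568/3087802733 - I*√109/3087802733 ≈ -1.7996e-5 - 3.3811e-9*I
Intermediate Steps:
Y(o) = √(-37 + o) (Y(o) = √(o - 37) = √(-37 + o))
n = I*√109 (n = √(-37 - 72) = √(-109) = I*√109 ≈ 10.44*I)
1/(S + n) = 1/(-55568 + I*√109)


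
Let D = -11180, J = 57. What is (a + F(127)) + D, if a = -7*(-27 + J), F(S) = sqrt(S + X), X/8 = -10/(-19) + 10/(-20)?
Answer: -11390 + sqrt(45923)/19 ≈ -11379.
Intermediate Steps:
X = 4/19 (X = 8*(-10/(-19) + 10/(-20)) = 8*(-10*(-1/19) + 10*(-1/20)) = 8*(10/19 - 1/2) = 8*(1/38) = 4/19 ≈ 0.21053)
F(S) = sqrt(4/19 + S) (F(S) = sqrt(S + 4/19) = sqrt(4/19 + S))
a = -210 (a = -7*(-27 + 57) = -7*30 = -210)
(a + F(127)) + D = (-210 + sqrt(76 + 361*127)/19) - 11180 = (-210 + sqrt(76 + 45847)/19) - 11180 = (-210 + sqrt(45923)/19) - 11180 = -11390 + sqrt(45923)/19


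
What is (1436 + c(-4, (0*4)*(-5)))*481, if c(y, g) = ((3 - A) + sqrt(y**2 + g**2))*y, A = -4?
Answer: 669552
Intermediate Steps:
c(y, g) = y*(7 + sqrt(g**2 + y**2)) (c(y, g) = ((3 - 1*(-4)) + sqrt(y**2 + g**2))*y = ((3 + 4) + sqrt(g**2 + y**2))*y = (7 + sqrt(g**2 + y**2))*y = y*(7 + sqrt(g**2 + y**2)))
(1436 + c(-4, (0*4)*(-5)))*481 = (1436 - 4*(7 + sqrt(((0*4)*(-5))**2 + (-4)**2)))*481 = (1436 - 4*(7 + sqrt((0*(-5))**2 + 16)))*481 = (1436 - 4*(7 + sqrt(0**2 + 16)))*481 = (1436 - 4*(7 + sqrt(0 + 16)))*481 = (1436 - 4*(7 + sqrt(16)))*481 = (1436 - 4*(7 + 4))*481 = (1436 - 4*11)*481 = (1436 - 44)*481 = 1392*481 = 669552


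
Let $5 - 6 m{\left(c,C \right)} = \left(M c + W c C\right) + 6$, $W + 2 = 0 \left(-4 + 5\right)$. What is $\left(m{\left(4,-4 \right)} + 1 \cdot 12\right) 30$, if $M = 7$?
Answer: $55$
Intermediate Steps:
$W = -2$ ($W = -2 + 0 \left(-4 + 5\right) = -2 + 0 \cdot 1 = -2 + 0 = -2$)
$m{\left(c,C \right)} = - \frac{1}{6} - \frac{7 c}{6} + \frac{C c}{3}$ ($m{\left(c,C \right)} = \frac{5}{6} - \frac{\left(7 c + - 2 c C\right) + 6}{6} = \frac{5}{6} - \frac{\left(7 c - 2 C c\right) + 6}{6} = \frac{5}{6} - \frac{6 + 7 c - 2 C c}{6} = \frac{5}{6} - \left(1 + \frac{7 c}{6} - \frac{C c}{3}\right) = - \frac{1}{6} - \frac{7 c}{6} + \frac{C c}{3}$)
$\left(m{\left(4,-4 \right)} + 1 \cdot 12\right) 30 = \left(\left(- \frac{1}{6} - \frac{14}{3} + \frac{1}{3} \left(-4\right) 4\right) + 1 \cdot 12\right) 30 = \left(\left(- \frac{1}{6} - \frac{14}{3} - \frac{16}{3}\right) + 12\right) 30 = \left(- \frac{61}{6} + 12\right) 30 = \frac{11}{6} \cdot 30 = 55$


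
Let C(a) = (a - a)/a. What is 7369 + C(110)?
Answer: 7369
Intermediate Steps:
C(a) = 0 (C(a) = 0/a = 0)
7369 + C(110) = 7369 + 0 = 7369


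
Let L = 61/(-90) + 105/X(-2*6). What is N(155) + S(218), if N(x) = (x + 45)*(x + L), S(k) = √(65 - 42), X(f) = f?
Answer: 262030/9 + √23 ≈ 29119.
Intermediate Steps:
L = -1697/180 (L = 61/(-90) + 105/((-2*6)) = 61*(-1/90) + 105/(-12) = -61/90 + 105*(-1/12) = -61/90 - 35/4 = -1697/180 ≈ -9.4278)
S(k) = √23
N(x) = (45 + x)*(-1697/180 + x) (N(x) = (x + 45)*(x - 1697/180) = (45 + x)*(-1697/180 + x))
N(155) + S(218) = (-1697/4 + 155² + (6403/180)*155) + √23 = (-1697/4 + 24025 + 198493/36) + √23 = 262030/9 + √23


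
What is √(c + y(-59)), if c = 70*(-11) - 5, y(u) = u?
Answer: I*√834 ≈ 28.879*I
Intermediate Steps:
c = -775 (c = -770 - 5 = -775)
√(c + y(-59)) = √(-775 - 59) = √(-834) = I*√834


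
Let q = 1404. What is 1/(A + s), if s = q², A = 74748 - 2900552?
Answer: -1/854588 ≈ -1.1702e-6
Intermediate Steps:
A = -2825804
s = 1971216 (s = 1404² = 1971216)
1/(A + s) = 1/(-2825804 + 1971216) = 1/(-854588) = -1/854588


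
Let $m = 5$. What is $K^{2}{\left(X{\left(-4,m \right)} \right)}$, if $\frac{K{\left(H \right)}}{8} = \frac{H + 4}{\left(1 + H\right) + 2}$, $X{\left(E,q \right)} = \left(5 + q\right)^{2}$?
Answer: $\frac{692224}{10609} \approx 65.249$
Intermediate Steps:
$K{\left(H \right)} = \frac{8 \left(4 + H\right)}{3 + H}$ ($K{\left(H \right)} = 8 \frac{H + 4}{\left(1 + H\right) + 2} = 8 \frac{4 + H}{3 + H} = \frac{8 \left(4 + H\right)}{3 + H}$)
$K^{2}{\left(X{\left(-4,m \right)} \right)} = \left(\frac{8 \left(4 + \left(5 + 5\right)^{2}\right)}{3 + \left(5 + 5\right)^{2}}\right)^{2} = \left(\frac{8 \left(4 + 10^{2}\right)}{3 + 10^{2}}\right)^{2} = \left(\frac{8 \left(4 + 100\right)}{3 + 100}\right)^{2} = \left(8 \cdot \frac{1}{103} \cdot 104\right)^{2} = \left(\frac{832}{103}\right)^{2} = \frac{692224}{10609}$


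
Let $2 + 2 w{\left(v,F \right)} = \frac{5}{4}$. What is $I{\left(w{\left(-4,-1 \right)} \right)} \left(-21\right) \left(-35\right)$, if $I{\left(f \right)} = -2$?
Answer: $-1470$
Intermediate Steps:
$w{\left(v,F \right)} = - \frac{3}{8}$ ($w{\left(v,F \right)} = -1 + \frac{5 \cdot \frac{1}{4}}{2} = -1 + \frac{1}{2} \cdot \frac{5}{4} = -1 + \frac{5}{8} = - \frac{3}{8}$)
$I{\left(w{\left(-4,-1 \right)} \right)} \left(-21\right) \left(-35\right) = \left(-2\right) \left(-21\right) \left(-35\right) = 42 \left(-35\right) = -1470$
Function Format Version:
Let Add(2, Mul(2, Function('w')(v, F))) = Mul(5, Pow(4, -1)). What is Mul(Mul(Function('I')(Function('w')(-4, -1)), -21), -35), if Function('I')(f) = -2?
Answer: -1470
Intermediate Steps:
Function('w')(v, F) = Rational(-3, 8) (Function('w')(v, F) = Add(-1, Mul(Rational(1, 2), Mul(5, Pow(4, -1)))) = Add(-1, Mul(Rational(1, 2), Mul(5, Rational(1, 4)))) = Add(-1, Mul(Rational(1, 2), Rational(5, 4))) = Add(-1, Rational(5, 8)) = Rational(-3, 8))
Mul(Mul(Function('I')(Function('w')(-4, -1)), -21), -35) = Mul(Mul(-2, -21), -35) = Mul(42, -35) = -1470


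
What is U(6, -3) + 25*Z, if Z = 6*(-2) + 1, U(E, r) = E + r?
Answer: -272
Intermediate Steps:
Z = -11 (Z = -12 + 1 = -11)
U(6, -3) + 25*Z = (6 - 3) + 25*(-11) = 3 - 275 = -272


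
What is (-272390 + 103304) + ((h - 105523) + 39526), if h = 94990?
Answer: -140093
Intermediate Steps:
(-272390 + 103304) + ((h - 105523) + 39526) = (-272390 + 103304) + ((94990 - 105523) + 39526) = -169086 + (-10533 + 39526) = -169086 + 28993 = -140093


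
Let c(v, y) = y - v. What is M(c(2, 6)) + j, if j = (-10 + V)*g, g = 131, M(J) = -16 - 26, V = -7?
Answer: -2269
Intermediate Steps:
M(J) = -42
j = -2227 (j = (-10 - 7)*131 = -17*131 = -2227)
M(c(2, 6)) + j = -42 - 2227 = -2269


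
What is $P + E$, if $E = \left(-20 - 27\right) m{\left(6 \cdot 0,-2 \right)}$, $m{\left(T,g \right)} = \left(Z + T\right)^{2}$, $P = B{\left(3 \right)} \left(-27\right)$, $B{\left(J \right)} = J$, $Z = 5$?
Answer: $-1256$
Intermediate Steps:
$P = -81$ ($P = 3 \left(-27\right) = -81$)
$m{\left(T,g \right)} = \left(5 + T\right)^{2}$
$E = -1175$ ($E = \left(-20 - 27\right) \left(5 + 6 \cdot 0\right)^{2} = - 47 \left(5 + 0\right)^{2} = - 47 \cdot 5^{2} = \left(-47\right) 25 = -1175$)
$P + E = -81 - 1175 = -1256$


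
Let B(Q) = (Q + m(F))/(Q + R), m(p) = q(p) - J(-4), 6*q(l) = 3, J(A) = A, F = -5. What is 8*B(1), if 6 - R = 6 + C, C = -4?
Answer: 44/5 ≈ 8.8000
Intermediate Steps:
q(l) = ½ (q(l) = (⅙)*3 = ½)
m(p) = 9/2 (m(p) = ½ - 1*(-4) = ½ + 4 = 9/2)
R = 4 (R = 6 - (6 - 4) = 6 - 1*2 = 6 - 2 = 4)
B(Q) = (9/2 + Q)/(4 + Q) (B(Q) = (Q + 9/2)/(Q + 4) = (9/2 + Q)/(4 + Q))
8*B(1) = 8*((9/2 + 1)/(4 + 1)) = 8*((11/2)/5) = 8*((⅕)*(11/2)) = 8*(11/10) = 44/5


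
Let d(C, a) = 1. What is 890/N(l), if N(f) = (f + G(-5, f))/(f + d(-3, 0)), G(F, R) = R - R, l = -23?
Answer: 19580/23 ≈ 851.30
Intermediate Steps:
G(F, R) = 0
N(f) = f/(1 + f) (N(f) = (f + 0)/(f + 1) = f/(1 + f))
890/N(l) = 890/((-23/(1 - 23))) = 890/((-23/(-22))) = 890/((-23*(-1/22))) = 890/(23/22) = 890*(22/23) = 19580/23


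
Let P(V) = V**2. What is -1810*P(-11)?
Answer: -219010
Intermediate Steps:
-1810*P(-11) = -1810*(-11)**2 = -1810*121 = -219010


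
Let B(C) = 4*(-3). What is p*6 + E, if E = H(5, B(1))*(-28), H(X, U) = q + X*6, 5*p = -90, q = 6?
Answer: -1116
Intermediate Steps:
p = -18 (p = (⅕)*(-90) = -18)
B(C) = -12
H(X, U) = 6 + 6*X (H(X, U) = 6 + X*6 = 6 + 6*X)
E = -1008 (E = (6 + 6*5)*(-28) = (6 + 30)*(-28) = 36*(-28) = -1008)
p*6 + E = -18*6 - 1008 = -108 - 1008 = -1116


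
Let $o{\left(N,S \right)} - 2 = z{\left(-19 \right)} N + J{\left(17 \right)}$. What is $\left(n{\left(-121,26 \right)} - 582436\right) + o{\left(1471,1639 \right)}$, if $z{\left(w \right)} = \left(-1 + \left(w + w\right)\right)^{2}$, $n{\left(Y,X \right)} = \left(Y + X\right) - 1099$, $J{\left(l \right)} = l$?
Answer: $1653780$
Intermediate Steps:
$n{\left(Y,X \right)} = -1099 + X + Y$ ($n{\left(Y,X \right)} = \left(X + Y\right) - 1099 = -1099 + X + Y$)
$z{\left(w \right)} = \left(-1 + 2 w\right)^{2}$
$o{\left(N,S \right)} = 19 + 1521 N$ ($o{\left(N,S \right)} = 2 + \left(\left(-1 + 2 \left(-19\right)\right)^{2} N + 17\right) = 2 + \left(\left(-1 - 38\right)^{2} N + 17\right) = 2 + \left(\left(-39\right)^{2} N + 17\right) = 2 + \left(1521 N + 17\right) = 2 + \left(17 + 1521 N\right) = 19 + 1521 N$)
$\left(n{\left(-121,26 \right)} - 582436\right) + o{\left(1471,1639 \right)} = \left(\left(-1099 + 26 - 121\right) - 582436\right) + \left(19 + 1521 \cdot 1471\right) = \left(-1194 - 582436\right) + \left(19 + 2237391\right) = -583630 + 2237410 = 1653780$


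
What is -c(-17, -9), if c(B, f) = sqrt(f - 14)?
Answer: -I*sqrt(23) ≈ -4.7958*I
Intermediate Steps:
c(B, f) = sqrt(-14 + f)
-c(-17, -9) = -sqrt(-14 - 9) = -sqrt(-23) = -I*sqrt(23)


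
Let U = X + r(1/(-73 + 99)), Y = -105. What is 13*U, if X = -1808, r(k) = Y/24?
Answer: -188487/8 ≈ -23561.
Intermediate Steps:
r(k) = -35/8 (r(k) = -105/24 = -105*1/24 = -35/8)
U = -14499/8 (U = -1808 - 35/8 = -14499/8 ≈ -1812.4)
13*U = 13*(-14499/8) = -188487/8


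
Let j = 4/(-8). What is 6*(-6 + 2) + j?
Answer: -49/2 ≈ -24.500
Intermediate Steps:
j = -½ (j = 4*(-⅛) = -½ ≈ -0.50000)
6*(-6 + 2) + j = 6*(-6 + 2) - ½ = 6*(-4) - ½ = -24 - ½ = -49/2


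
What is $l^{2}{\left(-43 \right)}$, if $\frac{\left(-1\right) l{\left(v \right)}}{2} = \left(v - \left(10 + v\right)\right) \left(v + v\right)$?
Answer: $2958400$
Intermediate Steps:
$l{\left(v \right)} = 40 v$ ($l{\left(v \right)} = - 2 \left(v - \left(10 + v\right)\right) \left(v + v\right) = - 2 \left(v - \left(10 + v\right)\right) 2 v = - 2 \left(- 10 \cdot 2 v\right) = - 2 \left(- 20 v\right) = 40 v$)
$l^{2}{\left(-43 \right)} = \left(40 \left(-43\right)\right)^{2} = \left(-1720\right)^{2} = 2958400$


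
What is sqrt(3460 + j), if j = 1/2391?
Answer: sqrt(19780410651)/2391 ≈ 58.822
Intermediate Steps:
j = 1/2391 ≈ 0.00041824
sqrt(3460 + j) = sqrt(3460 + 1/2391) = sqrt(8272861/2391) = sqrt(19780410651)/2391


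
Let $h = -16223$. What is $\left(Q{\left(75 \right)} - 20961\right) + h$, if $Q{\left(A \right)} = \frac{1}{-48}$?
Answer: $- \frac{1784833}{48} \approx -37184.0$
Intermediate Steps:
$Q{\left(A \right)} = - \frac{1}{48}$
$\left(Q{\left(75 \right)} - 20961\right) + h = \left(- \frac{1}{48} - 20961\right) - 16223 = - \frac{1006129}{48} - 16223 = - \frac{1784833}{48}$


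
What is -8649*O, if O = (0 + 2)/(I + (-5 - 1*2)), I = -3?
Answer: 8649/5 ≈ 1729.8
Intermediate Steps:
O = -1/5 (O = (0 + 2)/(-3 + (-5 - 1*2)) = 2/(-3 + (-5 - 2)) = 2/(-3 - 7) = 2/(-10) = 2*(-1/10) = -1/5 ≈ -0.20000)
-8649*O = -8649*(-1/5) = 8649/5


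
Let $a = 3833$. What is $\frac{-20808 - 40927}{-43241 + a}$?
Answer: $\frac{61735}{39408} \approx 1.5666$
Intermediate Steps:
$\frac{-20808 - 40927}{-43241 + a} = \frac{-20808 - 40927}{-43241 + 3833} = - \frac{61735}{-39408} = \left(-61735\right) \left(- \frac{1}{39408}\right) = \frac{61735}{39408}$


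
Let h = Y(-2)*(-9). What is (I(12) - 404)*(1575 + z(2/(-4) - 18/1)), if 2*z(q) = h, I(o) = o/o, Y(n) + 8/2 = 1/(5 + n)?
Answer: -1282749/2 ≈ -6.4137e+5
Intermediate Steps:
Y(n) = -4 + 1/(5 + n)
I(o) = 1
h = 33 (h = ((-19 - 4*(-2))/(5 - 2))*(-9) = ((-19 + 8)/3)*(-9) = ((⅓)*(-11))*(-9) = -11/3*(-9) = 33)
z(q) = 33/2 (z(q) = (½)*33 = 33/2)
(I(12) - 404)*(1575 + z(2/(-4) - 18/1)) = (1 - 404)*(1575 + 33/2) = -403*3183/2 = -1282749/2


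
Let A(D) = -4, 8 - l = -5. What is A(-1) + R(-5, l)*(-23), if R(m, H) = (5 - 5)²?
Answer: -4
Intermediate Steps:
l = 13 (l = 8 - 1*(-5) = 8 + 5 = 13)
R(m, H) = 0 (R(m, H) = 0² = 0)
A(-1) + R(-5, l)*(-23) = -4 + 0*(-23) = -4 + 0 = -4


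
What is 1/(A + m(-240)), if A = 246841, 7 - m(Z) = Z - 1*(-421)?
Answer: 1/246667 ≈ 4.0540e-6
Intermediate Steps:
m(Z) = -414 - Z (m(Z) = 7 - (Z - 1*(-421)) = 7 - (Z + 421) = 7 - (421 + Z) = 7 + (-421 - Z) = -414 - Z)
1/(A + m(-240)) = 1/(246841 + (-414 - 1*(-240))) = 1/(246841 + (-414 + 240)) = 1/(246841 - 174) = 1/246667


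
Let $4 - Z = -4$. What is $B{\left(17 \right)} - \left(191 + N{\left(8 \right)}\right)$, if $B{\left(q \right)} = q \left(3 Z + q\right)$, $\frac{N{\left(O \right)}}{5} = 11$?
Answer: $451$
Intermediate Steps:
$Z = 8$ ($Z = 4 - -4 = 4 + 4 = 8$)
$N{\left(O \right)} = 55$ ($N{\left(O \right)} = 5 \cdot 11 = 55$)
$B{\left(q \right)} = q \left(24 + q\right)$ ($B{\left(q \right)} = q \left(3 \cdot 8 + q\right) = q \left(24 + q\right)$)
$B{\left(17 \right)} - \left(191 + N{\left(8 \right)}\right) = 17 \left(24 + 17\right) - 246 = 17 \cdot 41 - 246 = 697 - 246 = 451$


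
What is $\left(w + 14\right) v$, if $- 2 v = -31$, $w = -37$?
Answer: $- \frac{713}{2} \approx -356.5$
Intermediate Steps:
$v = \frac{31}{2}$ ($v = \left(- \frac{1}{2}\right) \left(-31\right) = \frac{31}{2} \approx 15.5$)
$\left(w + 14\right) v = \left(-37 + 14\right) \frac{31}{2} = \left(-23\right) \frac{31}{2} = - \frac{713}{2}$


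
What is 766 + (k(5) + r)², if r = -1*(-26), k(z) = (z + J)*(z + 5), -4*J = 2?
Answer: 5807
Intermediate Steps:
J = -½ (J = -¼*2 = -½ ≈ -0.50000)
k(z) = (5 + z)*(-½ + z) (k(z) = (z - ½)*(z + 5) = (-½ + z)*(5 + z) = (5 + z)*(-½ + z))
r = 26
766 + (k(5) + r)² = 766 + ((-5/2 + 5² + (9/2)*5) + 26)² = 766 + ((-5/2 + 25 + 45/2) + 26)² = 766 + (45 + 26)² = 766 + 71² = 766 + 5041 = 5807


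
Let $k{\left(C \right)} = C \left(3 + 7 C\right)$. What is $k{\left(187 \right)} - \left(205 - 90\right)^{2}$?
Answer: $232119$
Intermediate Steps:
$k{\left(187 \right)} - \left(205 - 90\right)^{2} = 187 \left(3 + 7 \cdot 187\right) - \left(205 - 90\right)^{2} = 187 \left(3 + 1309\right) - 115^{2} = 187 \cdot 1312 - 13225 = 245344 - 13225 = 232119$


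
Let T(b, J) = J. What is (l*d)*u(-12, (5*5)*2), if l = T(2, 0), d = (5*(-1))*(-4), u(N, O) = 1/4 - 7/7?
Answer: 0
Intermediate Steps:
u(N, O) = -3/4 (u(N, O) = 1*(1/4) - 7*1/7 = 1/4 - 1 = -3/4)
d = 20 (d = -5*(-4) = 20)
l = 0
(l*d)*u(-12, (5*5)*2) = (0*20)*(-3/4) = 0*(-3/4) = 0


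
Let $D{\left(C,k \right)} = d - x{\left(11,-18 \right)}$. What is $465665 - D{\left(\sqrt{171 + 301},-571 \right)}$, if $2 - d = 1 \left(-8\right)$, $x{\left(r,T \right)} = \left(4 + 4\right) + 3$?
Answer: $465666$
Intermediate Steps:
$x{\left(r,T \right)} = 11$ ($x{\left(r,T \right)} = 8 + 3 = 11$)
$d = 10$ ($d = 2 - 1 \left(-8\right) = 2 - -8 = 2 + 8 = 10$)
$D{\left(C,k \right)} = -1$ ($D{\left(C,k \right)} = 10 - 11 = -1$)
$465665 - D{\left(\sqrt{171 + 301},-571 \right)} = 465665 - -1 = 465665 + 1 = 465666$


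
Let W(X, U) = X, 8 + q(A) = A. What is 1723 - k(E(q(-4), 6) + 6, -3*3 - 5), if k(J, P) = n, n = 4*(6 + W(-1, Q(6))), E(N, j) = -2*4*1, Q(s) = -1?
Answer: 1703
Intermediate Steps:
q(A) = -8 + A
E(N, j) = -8 (E(N, j) = -8*1 = -8)
n = 20 (n = 4*(6 - 1) = 4*5 = 20)
k(J, P) = 20
1723 - k(E(q(-4), 6) + 6, -3*3 - 5) = 1723 - 1*20 = 1723 - 20 = 1703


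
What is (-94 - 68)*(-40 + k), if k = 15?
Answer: 4050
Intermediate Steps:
(-94 - 68)*(-40 + k) = (-94 - 68)*(-40 + 15) = -162*(-25) = 4050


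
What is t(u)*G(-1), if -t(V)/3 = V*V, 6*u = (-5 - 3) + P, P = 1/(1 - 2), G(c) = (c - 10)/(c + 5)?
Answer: 297/16 ≈ 18.563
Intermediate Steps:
G(c) = (-10 + c)/(5 + c)
P = -1 (P = 1/(-1) = -1)
u = -3/2 (u = ((-5 - 3) - 1)/6 = (-8 - 1)/6 = (⅙)*(-9) = -3/2 ≈ -1.5000)
t(V) = -3*V² (t(V) = -3*V*V = -3*V²)
t(u)*G(-1) = (-3*(-3/2)²)*((-10 - 1)/(5 - 1)) = (-3*9/4)*(-11/4) = -27*(-11)/16 = -27/4*(-11/4) = 297/16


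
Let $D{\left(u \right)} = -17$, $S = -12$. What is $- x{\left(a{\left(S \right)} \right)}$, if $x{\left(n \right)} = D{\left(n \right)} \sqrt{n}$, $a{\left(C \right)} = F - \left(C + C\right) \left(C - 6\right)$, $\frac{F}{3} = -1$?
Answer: $17 i \sqrt{435} \approx 354.56 i$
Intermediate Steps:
$F = -3$ ($F = 3 \left(-1\right) = -3$)
$a{\left(C \right)} = -3 - 2 C \left(-6 + C\right)$ ($a{\left(C \right)} = -3 - \left(C + C\right) \left(C - 6\right) = -3 - 2 C \left(-6 + C\right)$)
$x{\left(n \right)} = - 17 \sqrt{n}$
$- x{\left(a{\left(S \right)} \right)} = - \left(-17\right) \sqrt{-3 - 2 \left(-12\right)^{2} + 12 \left(-12\right)} = - \left(-17\right) \sqrt{-3 - 288 - 144} = - \left(-17\right) \sqrt{-435} = - \left(-17\right) i \sqrt{435} = 17 i \sqrt{435}$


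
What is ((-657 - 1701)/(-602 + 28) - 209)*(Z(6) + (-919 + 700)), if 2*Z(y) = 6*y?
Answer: 11819604/287 ≈ 41183.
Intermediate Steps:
Z(y) = 3*y (Z(y) = (6*y)/2 = 3*y)
((-657 - 1701)/(-602 + 28) - 209)*(Z(6) + (-919 + 700)) = ((-657 - 1701)/(-602 + 28) - 209)*(3*6 + (-919 + 700)) = (-2358/(-574) - 209)*(18 - 219) = (-2358*(-1/574) - 209)*(-201) = (1179/287 - 209)*(-201) = -58804/287*(-201) = 11819604/287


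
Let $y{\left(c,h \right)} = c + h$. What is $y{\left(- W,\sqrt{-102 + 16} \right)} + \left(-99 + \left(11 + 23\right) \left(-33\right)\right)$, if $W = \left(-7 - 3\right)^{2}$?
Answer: $-1321 + i \sqrt{86} \approx -1321.0 + 9.2736 i$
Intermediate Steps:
$W = 100$ ($W = \left(-10\right)^{2} = 100$)
$y{\left(- W,\sqrt{-102 + 16} \right)} + \left(-99 + \left(11 + 23\right) \left(-33\right)\right) = \left(\left(-1\right) 100 + \sqrt{-102 + 16}\right) + \left(-99 + \left(11 + 23\right) \left(-33\right)\right) = \left(-100 + \sqrt{-86}\right) + \left(-99 + 34 \left(-33\right)\right) = \left(-100 + i \sqrt{86}\right) - 1221 = -1321 + i \sqrt{86}$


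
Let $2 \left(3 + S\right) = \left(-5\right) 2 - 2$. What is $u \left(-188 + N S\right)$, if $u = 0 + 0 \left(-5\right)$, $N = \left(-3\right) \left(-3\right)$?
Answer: $0$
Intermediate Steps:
$N = 9$
$S = -9$ ($S = -3 + \frac{\left(-5\right) 2 - 2}{2} = -3 + \frac{-10 - 2}{2} = -3 + \frac{1}{2} \left(-12\right) = -3 - 6 = -9$)
$u = 0$ ($u = 0 + 0 = 0$)
$u \left(-188 + N S\right) = 0 \left(-188 + 9 \left(-9\right)\right) = 0 \left(-188 - 81\right) = 0 \left(-269\right) = 0$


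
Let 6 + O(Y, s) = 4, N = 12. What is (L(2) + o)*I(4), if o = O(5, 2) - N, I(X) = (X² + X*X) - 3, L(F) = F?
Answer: -348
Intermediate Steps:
O(Y, s) = -2 (O(Y, s) = -6 + 4 = -2)
I(X) = -3 + 2*X² (I(X) = (X² + X²) - 3 = 2*X² - 3 = -3 + 2*X²)
o = -14 (o = -2 - 1*12 = -2 - 12 = -14)
(L(2) + o)*I(4) = (2 - 14)*(-3 + 2*4²) = -12*(-3 + 2*16) = -12*(-3 + 32) = -12*29 = -348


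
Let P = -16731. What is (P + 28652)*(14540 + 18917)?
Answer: 398840897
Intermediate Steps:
(P + 28652)*(14540 + 18917) = (-16731 + 28652)*(14540 + 18917) = 11921*33457 = 398840897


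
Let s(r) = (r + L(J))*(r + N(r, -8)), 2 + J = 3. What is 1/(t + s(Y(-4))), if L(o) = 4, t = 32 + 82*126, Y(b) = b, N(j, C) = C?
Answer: 1/10364 ≈ 9.6488e-5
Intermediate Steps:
J = 1 (J = -2 + 3 = 1)
t = 10364 (t = 32 + 10332 = 10364)
s(r) = (-8 + r)*(4 + r) (s(r) = (r + 4)*(r - 8) = (4 + r)*(-8 + r) = (-8 + r)*(4 + r))
1/(t + s(Y(-4))) = 1/(10364 + (-32 + (-4)² - 4*(-4))) = 1/(10364 + (-32 + 16 + 16)) = 1/(10364 + 0) = 1/10364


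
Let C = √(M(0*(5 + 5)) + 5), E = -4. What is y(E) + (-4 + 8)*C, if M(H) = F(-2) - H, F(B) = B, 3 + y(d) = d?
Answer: -7 + 4*√3 ≈ -0.071797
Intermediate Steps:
y(d) = -3 + d
M(H) = -2 - H
C = √3 (C = √((-2 - 0*(5 + 5)) + 5) = √((-2 - 0*10) + 5) = √((-2 - 1*0) + 5) = √((-2 + 0) + 5) = √(-2 + 5) = √3 ≈ 1.7320)
y(E) + (-4 + 8)*C = (-3 - 4) + (-4 + 8)*√3 = -7 + 4*√3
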